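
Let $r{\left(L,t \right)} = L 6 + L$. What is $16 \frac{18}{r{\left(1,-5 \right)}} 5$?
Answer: $\frac{1440}{7} \approx 205.71$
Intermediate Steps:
$r{\left(L,t \right)} = 7 L$ ($r{\left(L,t \right)} = 6 L + L = 7 L$)
$16 \frac{18}{r{\left(1,-5 \right)}} 5 = 16 \frac{18}{7 \cdot 1} \cdot 5 = 16 \cdot \frac{18}{7} \cdot 5 = \frac{288}{7} \cdot 5 = \frac{1440}{7}$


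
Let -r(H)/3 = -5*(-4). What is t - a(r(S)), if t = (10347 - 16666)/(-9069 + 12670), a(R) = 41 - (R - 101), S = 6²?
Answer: -733721/3601 ≈ -203.75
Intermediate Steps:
S = 36
r(H) = -60 (r(H) = -(-15)*(-4) = -3*20 = -60)
a(R) = 142 - R (a(R) = 41 - (-101 + R) = 41 + (101 - R) = 142 - R)
t = -6319/3601 ≈ -1.7548
t - a(r(S)) = -6319/3601 - (142 - 1*(-60)) = -6319/3601 - (142 + 60) = -6319/3601 - 1*202 = -6319/3601 - 202 = -733721/3601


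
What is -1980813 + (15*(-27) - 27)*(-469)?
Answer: -1778205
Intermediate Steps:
-1980813 + (15*(-27) - 27)*(-469) = -1980813 + (-405 - 27)*(-469) = -1980813 - 432*(-469) = -1980813 + 202608 = -1778205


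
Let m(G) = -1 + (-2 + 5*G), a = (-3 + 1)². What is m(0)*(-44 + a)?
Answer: 120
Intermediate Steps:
a = 4 (a = (-2)² = 4)
m(G) = -3 + 5*G
m(0)*(-44 + a) = (-3 + 5*0)*(-44 + 4) = (-3 + 0)*(-40) = -3*(-40) = 120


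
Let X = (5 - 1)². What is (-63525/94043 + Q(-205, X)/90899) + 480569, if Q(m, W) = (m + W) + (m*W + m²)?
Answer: 241652996168398/502847921 ≈ 4.8057e+5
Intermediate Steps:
X = 16 (X = 4² = 16)
Q(m, W) = W + m + m² + W*m (Q(m, W) = (W + m) + (W*m + m²) = (W + m) + (m² + W*m) = W + m + m² + W*m)
(-63525/94043 + Q(-205, X)/90899) + 480569 = (-63525/94043 + (16 - 205 + (-205)² + 16*(-205))/90899) + 480569 = (-63525*1/94043 + (16 - 205 + 42025 - 3280)*(1/90899)) + 480569 = (-63525/94043 + 38556*(1/90899)) + 480569 = (-63525/94043 + 2268/5347) + 480569 = -126378651/502847921 + 480569 = 241652996168398/502847921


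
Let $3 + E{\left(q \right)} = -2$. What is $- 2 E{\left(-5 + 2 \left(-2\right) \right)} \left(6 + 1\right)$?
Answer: $70$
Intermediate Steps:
$E{\left(q \right)} = -5$ ($E{\left(q \right)} = -3 - 2 = -5$)
$- 2 E{\left(-5 + 2 \left(-2\right) \right)} \left(6 + 1\right) = \left(-2\right) \left(-5\right) \left(6 + 1\right) = 10 \cdot 7 = 70$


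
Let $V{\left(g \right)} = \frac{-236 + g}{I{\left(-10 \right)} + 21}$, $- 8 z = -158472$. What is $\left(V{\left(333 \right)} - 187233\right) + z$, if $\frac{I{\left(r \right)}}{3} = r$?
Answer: $- \frac{1506913}{9} \approx -1.6743 \cdot 10^{5}$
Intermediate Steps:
$z = 19809$ ($z = \left(- \frac{1}{8}\right) \left(-158472\right) = 19809$)
$I{\left(r \right)} = 3 r$
$V{\left(g \right)} = \frac{236}{9} - \frac{g}{9}$ ($V{\left(g \right)} = \frac{-236 + g}{3 \left(-10\right) + 21} = \frac{-236 + g}{-30 + 21} = \frac{-236 + g}{-9} = \left(-236 + g\right) \left(- \frac{1}{9}\right) = \frac{236}{9} - \frac{g}{9}$)
$\left(V{\left(333 \right)} - 187233\right) + z = \left(\left(\frac{236}{9} - 37\right) - 187233\right) + 19809 = \left(- \frac{97}{9} - 187233\right) + 19809 = - \frac{1685194}{9} + 19809 = - \frac{1506913}{9}$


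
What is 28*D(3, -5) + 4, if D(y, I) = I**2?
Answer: 704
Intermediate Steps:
28*D(3, -5) + 4 = 28*(-5)**2 + 4 = 28*25 + 4 = 700 + 4 = 704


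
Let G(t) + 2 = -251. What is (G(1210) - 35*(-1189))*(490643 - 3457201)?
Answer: -122702771996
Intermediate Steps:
G(t) = -253 (G(t) = -2 - 251 = -253)
(G(1210) - 35*(-1189))*(490643 - 3457201) = (-253 - 35*(-1189))*(490643 - 3457201) = (-253 + 41615)*(-2966558) = 41362*(-2966558) = -122702771996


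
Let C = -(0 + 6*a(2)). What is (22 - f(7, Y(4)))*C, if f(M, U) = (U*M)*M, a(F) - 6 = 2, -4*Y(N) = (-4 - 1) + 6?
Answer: -1644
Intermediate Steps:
Y(N) = -¼ (Y(N) = -((-4 - 1) + 6)/4 = -(-5 + 6)/4 = -¼*1 = -¼)
a(F) = 8 (a(F) = 6 + 2 = 8)
f(M, U) = U*M² (f(M, U) = (M*U)*M = U*M²)
C = -48 (C = -(0 + 6*8) = -(0 + 48) = -1*48 = -48)
(22 - f(7, Y(4)))*C = (22 - (-1)*7²/4)*(-48) = (22 - (-1)*49/4)*(-48) = (22 - 1*(-49/4))*(-48) = (22 + 49/4)*(-48) = (137/4)*(-48) = -1644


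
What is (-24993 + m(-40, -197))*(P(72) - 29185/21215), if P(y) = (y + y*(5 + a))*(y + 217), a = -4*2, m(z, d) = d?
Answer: 4448113804750/4243 ≈ 1.0483e+9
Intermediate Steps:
a = -8
P(y) = -2*y*(217 + y) (P(y) = (y + y*(5 - 8))*(y + 217) = (y + y*(-3))*(217 + y) = (y - 3*y)*(217 + y) = (-2*y)*(217 + y) = -2*y*(217 + y))
(-24993 + m(-40, -197))*(P(72) - 29185/21215) = (-24993 - 197)*(-2*72*(217 + 72) - 29185/21215) = -25190*(-2*72*289 - 29185*1/21215) = -25190*(-41616 - 5837/4243) = -25190*(-176582525/4243) = 4448113804750/4243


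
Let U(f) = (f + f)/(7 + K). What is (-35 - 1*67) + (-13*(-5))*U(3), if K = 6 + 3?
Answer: -621/8 ≈ -77.625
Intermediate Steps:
K = 9
U(f) = f/8 (U(f) = (f + f)/(7 + 9) = (2*f)/16 = (2*f)*(1/16) = f/8)
(-35 - 1*67) + (-13*(-5))*U(3) = (-35 - 1*67) + (-13*(-5))*((⅛)*3) = (-35 - 67) + 65*(3/8) = -102 + 195/8 = -621/8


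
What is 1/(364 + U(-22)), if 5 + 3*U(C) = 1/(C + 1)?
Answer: 63/22826 ≈ 0.0027600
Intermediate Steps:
U(C) = -5/3 + 1/(3*(1 + C)) (U(C) = -5/3 + 1/(3*(C + 1)) = -5/3 + 1/(3*(1 + C)))
1/(364 + U(-22)) = 1/(364 + (-4 - 5*(-22))/(3*(1 - 22))) = 1/(364 + (1/3)*(-4 + 110)/(-21)) = 1/(364 + (1/3)*(-1/21)*106) = 1/(364 - 106/63) = 1/(22826/63) = 63/22826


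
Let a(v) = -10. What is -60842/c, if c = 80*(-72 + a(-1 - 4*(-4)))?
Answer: 30421/3280 ≈ 9.2747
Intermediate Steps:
c = -6560 (c = 80*(-72 - 10) = 80*(-82) = -6560)
-60842/c = -60842/(-6560) = -60842*(-1/6560) = 30421/3280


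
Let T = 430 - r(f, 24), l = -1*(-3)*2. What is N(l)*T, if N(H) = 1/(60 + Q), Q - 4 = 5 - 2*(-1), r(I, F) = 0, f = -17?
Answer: 430/71 ≈ 6.0563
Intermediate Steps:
Q = 11 (Q = 4 + (5 - 2*(-1)) = 4 + (5 + 2) = 4 + 7 = 11)
l = 6 (l = 3*2 = 6)
T = 430 (T = 430 - 1*0 = 430 + 0 = 430)
N(H) = 1/71 (N(H) = 1/(60 + 11) = 1/71)
N(l)*T = (1/71)*430 = 430/71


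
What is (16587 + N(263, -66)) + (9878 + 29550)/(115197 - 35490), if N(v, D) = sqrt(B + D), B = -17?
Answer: 1322139437/79707 + I*sqrt(83) ≈ 16588.0 + 9.1104*I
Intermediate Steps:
N(v, D) = sqrt(-17 + D)
(16587 + N(263, -66)) + (9878 + 29550)/(115197 - 35490) = (16587 + sqrt(-17 - 66)) + (9878 + 29550)/(115197 - 35490) = (16587 + sqrt(-83)) + 39428/79707 = (16587 + I*sqrt(83)) + 39428*(1/79707) = (16587 + I*sqrt(83)) + 39428/79707 = 1322139437/79707 + I*sqrt(83)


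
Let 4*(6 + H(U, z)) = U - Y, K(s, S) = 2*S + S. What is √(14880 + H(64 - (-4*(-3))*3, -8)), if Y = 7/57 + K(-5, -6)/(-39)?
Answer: √32683176591/1482 ≈ 121.99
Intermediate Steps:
K(s, S) = 3*S
Y = 433/741 (Y = 7/57 + (3*(-6))/(-39) = 7*(1/57) - 18*(-1/39) = 7/57 + 6/13 = 433/741 ≈ 0.58435)
H(U, z) = -18217/2964 + U/4 (H(U, z) = -6 + (U - 1*433/741)/4 = -6 + (U - 433/741)/4 = -6 + (-433/741 + U)/4 = -6 + (-433/2964 + U/4) = -18217/2964 + U/4)
√(14880 + H(64 - (-4*(-3))*3, -8)) = √(14880 + (-18217/2964 + (64 - (-4*(-3))*3)/4)) = √(14880 + (-18217/2964 + (64 - 12*3)/4)) = √(14880 + (-18217/2964 + (64 - 1*36)/4)) = √(14880 + (-18217/2964 + (64 - 36)/4)) = √(14880 + (-18217/2964 + (¼)*28)) = √(14880 + (-18217/2964 + 7)) = √(14880 + 2531/2964) = √(44106851/2964) = √32683176591/1482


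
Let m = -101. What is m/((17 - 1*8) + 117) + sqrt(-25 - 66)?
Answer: -101/126 + I*sqrt(91) ≈ -0.80159 + 9.5394*I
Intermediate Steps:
m/((17 - 1*8) + 117) + sqrt(-25 - 66) = -101/((17 - 1*8) + 117) + sqrt(-25 - 66) = -101/((17 - 8) + 117) + sqrt(-91) = -101/(9 + 117) + I*sqrt(91) = -101/126 + I*sqrt(91)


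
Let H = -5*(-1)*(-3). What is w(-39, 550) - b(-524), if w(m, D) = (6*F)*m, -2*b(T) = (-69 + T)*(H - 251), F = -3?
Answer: 79571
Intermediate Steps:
H = -15 (H = 5*(-3) = -15)
b(T) = -9177 + 133*T (b(T) = -(-69 + T)*(-15 - 251)/2 = -(-69 + T)*(-266)/2 = -(18354 - 266*T)/2 = -9177 + 133*T)
w(m, D) = -18*m (w(m, D) = (6*(-3))*m = -18*m)
w(-39, 550) - b(-524) = -18*(-39) - (-9177 + 133*(-524)) = 702 - (-9177 - 69692) = 702 - 1*(-78869) = 702 + 78869 = 79571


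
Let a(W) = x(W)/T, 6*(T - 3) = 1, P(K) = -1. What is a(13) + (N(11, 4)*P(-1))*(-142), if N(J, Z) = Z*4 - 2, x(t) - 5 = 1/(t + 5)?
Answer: 113407/57 ≈ 1989.6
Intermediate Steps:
x(t) = 5 + 1/(5 + t) (x(t) = 5 + 1/(t + 5) = 5 + 1/(5 + t))
T = 19/6 (T = 3 + (⅙)*1 = 3 + ⅙ = 19/6 ≈ 3.1667)
a(W) = 6*(26 + 5*W)/(19*(5 + W)) (a(W) = ((26 + 5*W)/(5 + W))/(19/6) = ((26 + 5*W)/(5 + W))*(6/19) = 6*(26 + 5*W)/(19*(5 + W)))
N(J, Z) = -2 + 4*Z (N(J, Z) = 4*Z - 2 = -2 + 4*Z)
a(13) + (N(11, 4)*P(-1))*(-142) = 6*(26 + 5*13)/(19*(5 + 13)) + ((-2 + 4*4)*(-1))*(-142) = (6/19)*(26 + 65)/18 + ((-2 + 16)*(-1))*(-142) = (6/19)*(1/18)*91 + (14*(-1))*(-142) = 91/57 - 14*(-142) = 91/57 + 1988 = 113407/57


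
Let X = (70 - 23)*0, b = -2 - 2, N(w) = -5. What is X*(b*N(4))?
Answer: 0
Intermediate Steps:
b = -4
X = 0 (X = 47*0 = 0)
X*(b*N(4)) = 0*(-4*(-5)) = 0*20 = 0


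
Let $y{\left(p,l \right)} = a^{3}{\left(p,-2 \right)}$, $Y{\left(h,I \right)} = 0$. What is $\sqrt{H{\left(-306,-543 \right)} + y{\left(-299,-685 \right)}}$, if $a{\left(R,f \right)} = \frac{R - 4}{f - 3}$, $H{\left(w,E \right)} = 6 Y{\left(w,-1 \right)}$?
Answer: $\frac{303 \sqrt{1515}}{25} \approx 471.75$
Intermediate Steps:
$H{\left(w,E \right)} = 0$ ($H{\left(w,E \right)} = 6 \cdot 0 = 0$)
$a{\left(R,f \right)} = \frac{-4 + R}{-3 + f}$
$y{\left(p,l \right)} = \left(\frac{4}{5} - \frac{p}{5}\right)^{3}$ ($y{\left(p,l \right)} = \left(\frac{-4 + p}{-3 - 2}\right)^{3} = \left(\frac{-4 + p}{-5}\right)^{3} = \left(- \frac{-4 + p}{5}\right)^{3} = \left(\frac{4}{5} - \frac{p}{5}\right)^{3}$)
$\sqrt{H{\left(-306,-543 \right)} + y{\left(-299,-685 \right)}} = \sqrt{0 - \frac{\left(-4 - 299\right)^{3}}{125}} = \sqrt{0 - \frac{\left(-303\right)^{3}}{125}} = \sqrt{0 - - \frac{27818127}{125}} = \sqrt{0 + \frac{27818127}{125}} = \sqrt{\frac{27818127}{125}} = \frac{303 \sqrt{1515}}{25}$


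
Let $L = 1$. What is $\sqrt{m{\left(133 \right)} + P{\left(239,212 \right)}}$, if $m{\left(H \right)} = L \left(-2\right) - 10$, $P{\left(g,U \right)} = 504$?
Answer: $2 \sqrt{123} \approx 22.181$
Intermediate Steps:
$m{\left(H \right)} = -12$ ($m{\left(H \right)} = 1 \left(-2\right) - 10 = -2 - 10 = -12$)
$\sqrt{m{\left(133 \right)} + P{\left(239,212 \right)}} = \sqrt{-12 + 504} = \sqrt{492} = 2 \sqrt{123}$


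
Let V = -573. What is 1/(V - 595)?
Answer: -1/1168 ≈ -0.00085616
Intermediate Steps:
1/(V - 595) = 1/(-573 - 595) = 1/(-1168) = -1/1168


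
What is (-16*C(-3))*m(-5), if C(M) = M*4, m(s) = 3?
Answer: 576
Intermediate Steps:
C(M) = 4*M
(-16*C(-3))*m(-5) = -64*(-3)*3 = -16*(-12)*3 = 192*3 = 576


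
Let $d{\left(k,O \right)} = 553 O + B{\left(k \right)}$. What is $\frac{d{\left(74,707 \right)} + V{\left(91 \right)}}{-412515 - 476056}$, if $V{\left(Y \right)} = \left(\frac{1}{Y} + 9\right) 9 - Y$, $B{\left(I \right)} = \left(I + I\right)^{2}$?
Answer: $- \frac{37570724}{80859961} \approx -0.46464$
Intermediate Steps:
$B{\left(I \right)} = 4 I^{2}$ ($B{\left(I \right)} = \left(2 I\right)^{2} = 4 I^{2}$)
$d{\left(k,O \right)} = 4 k^{2} + 553 O$ ($d{\left(k,O \right)} = 553 O + 4 k^{2} = 4 k^{2} + 553 O$)
$V{\left(Y \right)} = 81 - Y + \frac{9}{Y}$ ($V{\left(Y \right)} = \left(9 + \frac{1}{Y}\right) 9 - Y = \left(81 + \frac{9}{Y}\right) - Y = 81 - Y + \frac{9}{Y}$)
$\frac{d{\left(74,707 \right)} + V{\left(91 \right)}}{-412515 - 476056} = \frac{\left(4 \cdot 74^{2} + 553 \cdot 707\right) + \left(81 - 91 + \frac{9}{91}\right)}{-412515 - 476056} = \frac{\left(4 \cdot 5476 + 390971\right) + \left(81 - 91 + 9 \cdot \frac{1}{91}\right)}{-888571} = \left(\left(21904 + 390971\right) + \left(81 - 91 + \frac{9}{91}\right)\right) \left(- \frac{1}{888571}\right) = \left(412875 - \frac{901}{91}\right) \left(- \frac{1}{888571}\right) = \frac{37570724}{91} \left(- \frac{1}{888571}\right) = - \frac{37570724}{80859961}$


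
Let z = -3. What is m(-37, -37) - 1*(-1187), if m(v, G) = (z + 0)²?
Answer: 1196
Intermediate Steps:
m(v, G) = 9 (m(v, G) = (-3 + 0)² = (-3)² = 9)
m(-37, -37) - 1*(-1187) = 9 - 1*(-1187) = 9 + 1187 = 1196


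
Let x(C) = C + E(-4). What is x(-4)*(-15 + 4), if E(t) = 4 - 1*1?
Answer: 11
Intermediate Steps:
E(t) = 3 (E(t) = 4 - 1 = 3)
x(C) = 3 + C (x(C) = C + 3 = 3 + C)
x(-4)*(-15 + 4) = (3 - 4)*(-15 + 4) = -1*(-11) = 11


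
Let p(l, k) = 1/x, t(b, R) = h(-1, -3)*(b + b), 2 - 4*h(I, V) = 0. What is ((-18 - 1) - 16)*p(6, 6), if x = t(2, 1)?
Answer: -35/2 ≈ -17.500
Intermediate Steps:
h(I, V) = ½ (h(I, V) = ½ - ¼*0 = ½ + 0 = ½)
t(b, R) = b (t(b, R) = (b + b)/2 = (2*b)/2 = b)
x = 2
p(l, k) = ½ (p(l, k) = 1/2 = ½)
((-18 - 1) - 16)*p(6, 6) = ((-18 - 1) - 16)*(½) = (-19 - 16)*(½) = -35*½ = -35/2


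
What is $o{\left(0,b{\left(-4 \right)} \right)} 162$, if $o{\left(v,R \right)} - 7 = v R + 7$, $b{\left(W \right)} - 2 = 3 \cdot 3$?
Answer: $2268$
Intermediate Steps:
$b{\left(W \right)} = 11$ ($b{\left(W \right)} = 2 + 3 \cdot 3 = 2 + 9 = 11$)
$o{\left(v,R \right)} = 14 + R v$ ($o{\left(v,R \right)} = 7 + \left(v R + 7\right) = 7 + \left(R v + 7\right) = 7 + \left(7 + R v\right) = 14 + R v$)
$o{\left(0,b{\left(-4 \right)} \right)} 162 = \left(14 + 11 \cdot 0\right) 162 = \left(14 + 0\right) 162 = 14 \cdot 162 = 2268$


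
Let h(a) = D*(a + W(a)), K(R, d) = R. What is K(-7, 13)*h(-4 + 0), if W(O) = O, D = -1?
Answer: -56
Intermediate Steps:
h(a) = -2*a (h(a) = -(a + a) = -2*a)
K(-7, 13)*h(-4 + 0) = -(-14)*(-4 + 0) = -(-14)*(-4) = -7*8 = -56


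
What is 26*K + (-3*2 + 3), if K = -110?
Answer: -2863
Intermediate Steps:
26*K + (-3*2 + 3) = 26*(-110) + (-3*2 + 3) = -2860 + (-6 + 3) = -2860 - 3 = -2863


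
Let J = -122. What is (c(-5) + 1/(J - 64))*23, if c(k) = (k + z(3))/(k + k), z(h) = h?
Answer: 4163/930 ≈ 4.4763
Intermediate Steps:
c(k) = (3 + k)/(2*k) (c(k) = (k + 3)/(k + k) = (3 + k)/((2*k)) = (3 + k)*(1/(2*k)) = (3 + k)/(2*k))
(c(-5) + 1/(J - 64))*23 = ((½)*(3 - 5)/(-5) + 1/(-122 - 64))*23 = ((½)*(-⅕)*(-2) + 1/(-186))*23 = (⅕ - 1/186)*23 = (181/930)*23 = 4163/930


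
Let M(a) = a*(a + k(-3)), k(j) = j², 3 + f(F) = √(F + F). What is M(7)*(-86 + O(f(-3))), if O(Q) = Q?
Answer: -9968 + 112*I*√6 ≈ -9968.0 + 274.34*I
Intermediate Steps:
f(F) = -3 + √2*√F (f(F) = -3 + √(F + F) = -3 + √(2*F) = -3 + √2*√F)
M(a) = a*(9 + a) (M(a) = a*(a + (-3)²) = a*(a + 9) = a*(9 + a))
M(7)*(-86 + O(f(-3))) = (7*(9 + 7))*(-86 + (-3 + √2*√(-3))) = (7*16)*(-86 + (-3 + √2*(I*√3))) = 112*(-86 + (-3 + I*√6)) = 112*(-89 + I*√6) = -9968 + 112*I*√6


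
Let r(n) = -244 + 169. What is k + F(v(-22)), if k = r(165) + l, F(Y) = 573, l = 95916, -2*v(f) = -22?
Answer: 96414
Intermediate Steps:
v(f) = 11 (v(f) = -½*(-22) = 11)
r(n) = -75
k = 95841 (k = -75 + 95916 = 95841)
k + F(v(-22)) = 95841 + 573 = 96414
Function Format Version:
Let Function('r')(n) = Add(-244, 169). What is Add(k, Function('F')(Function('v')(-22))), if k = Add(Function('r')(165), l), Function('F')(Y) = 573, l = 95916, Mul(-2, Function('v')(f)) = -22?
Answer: 96414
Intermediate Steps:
Function('v')(f) = 11 (Function('v')(f) = Mul(Rational(-1, 2), -22) = 11)
Function('r')(n) = -75
k = 95841 (k = Add(-75, 95916) = 95841)
Add(k, Function('F')(Function('v')(-22))) = Add(95841, 573) = 96414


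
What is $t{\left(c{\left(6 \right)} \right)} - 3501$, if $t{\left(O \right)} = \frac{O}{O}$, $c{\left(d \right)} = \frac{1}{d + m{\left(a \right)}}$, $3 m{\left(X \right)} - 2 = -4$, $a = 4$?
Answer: $-3500$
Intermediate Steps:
$m{\left(X \right)} = - \frac{2}{3}$ ($m{\left(X \right)} = \frac{2}{3} + \frac{1}{3} \left(-4\right) = \frac{2}{3} - \frac{4}{3} = - \frac{2}{3}$)
$c{\left(d \right)} = \frac{1}{- \frac{2}{3} + d}$ ($c{\left(d \right)} = \frac{1}{d - \frac{2}{3}} = \frac{1}{- \frac{2}{3} + d}$)
$t{\left(O \right)} = 1$
$t{\left(c{\left(6 \right)} \right)} - 3501 = 1 - 3501 = -3500$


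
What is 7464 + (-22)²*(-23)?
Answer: -3668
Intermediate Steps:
7464 + (-22)²*(-23) = 7464 + 484*(-23) = 7464 - 11132 = -3668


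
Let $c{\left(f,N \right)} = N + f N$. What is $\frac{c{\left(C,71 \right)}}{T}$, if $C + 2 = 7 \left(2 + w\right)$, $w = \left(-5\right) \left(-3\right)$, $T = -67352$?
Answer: $- \frac{4189}{33676} \approx -0.12439$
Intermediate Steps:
$w = 15$
$C = 117$ ($C = -2 + 7 \left(2 + 15\right) = -2 + 7 \cdot 17 = -2 + 119 = 117$)
$c{\left(f,N \right)} = N + N f$
$\frac{c{\left(C,71 \right)}}{T} = \frac{71 \left(1 + 117\right)}{-67352} = 71 \cdot 118 \left(- \frac{1}{67352}\right) = 8378 \left(- \frac{1}{67352}\right) = - \frac{4189}{33676}$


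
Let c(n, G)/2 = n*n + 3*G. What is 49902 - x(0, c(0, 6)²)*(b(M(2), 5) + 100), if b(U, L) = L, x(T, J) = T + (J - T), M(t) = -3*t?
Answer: -86178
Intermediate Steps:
c(n, G) = 2*n² + 6*G (c(n, G) = 2*(n*n + 3*G) = 2*(n² + 3*G) = 2*n² + 6*G)
x(T, J) = J
49902 - x(0, c(0, 6)²)*(b(M(2), 5) + 100) = 49902 - (2*0² + 6*6)²*(5 + 100) = 49902 - (2*0 + 36)²*105 = 49902 - (0 + 36)²*105 = 49902 - 36²*105 = 49902 - 1296*105 = 49902 - 1*136080 = 49902 - 136080 = -86178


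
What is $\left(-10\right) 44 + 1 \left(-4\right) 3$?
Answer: $-452$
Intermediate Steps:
$\left(-10\right) 44 + 1 \left(-4\right) 3 = -440 - 12 = -452$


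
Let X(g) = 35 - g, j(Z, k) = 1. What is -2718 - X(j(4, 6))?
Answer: -2752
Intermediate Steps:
-2718 - X(j(4, 6)) = -2718 - (35 - 1*1) = -2718 - (35 - 1) = -2718 - 1*34 = -2718 - 34 = -2752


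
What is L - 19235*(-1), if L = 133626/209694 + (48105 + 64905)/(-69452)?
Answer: 23343144254391/1213638974 ≈ 19234.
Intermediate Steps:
L = -1201410499/1213638974 (L = 133626*(1/209694) + 113010*(-1/69452) = 22271/34949 - 56505/34726 = -1201410499/1213638974 ≈ -0.98992)
L - 19235*(-1) = -1201410499/1213638974 - 19235*(-1) = -1201410499/1213638974 - 1*(-19235) = -1201410499/1213638974 + 19235 = 23343144254391/1213638974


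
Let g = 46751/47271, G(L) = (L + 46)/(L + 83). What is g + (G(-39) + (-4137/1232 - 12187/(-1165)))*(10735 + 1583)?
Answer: 433520312849033/4846222920 ≈ 89455.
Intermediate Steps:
G(L) = (46 + L)/(83 + L)
g = 46751/47271 (g = 46751*(1/47271) = 46751/47271 ≈ 0.98900)
g + (G(-39) + (-4137/1232 - 12187/(-1165)))*(10735 + 1583) = 46751/47271 + ((46 - 39)/(83 - 39) + (-4137/1232 - 12187/(-1165)))*(10735 + 1583) = 46751/47271 + (7/44 + (-4137*1/1232 - 12187*(-1/1165)))*12318 = 46751/47271 + ((1/44)*7 + (-591/176 + 12187/1165))*12318 = 46751/47271 + (7/44 + 1456397/205040)*12318 = 46751/47271 + (1489017/205040)*12318 = 46751/47271 + 9170855703/102520 = 433520312849033/4846222920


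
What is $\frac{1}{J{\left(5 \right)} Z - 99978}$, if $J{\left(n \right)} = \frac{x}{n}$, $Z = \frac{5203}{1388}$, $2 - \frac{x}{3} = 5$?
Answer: $- \frac{6940}{693894147} \approx -1.0002 \cdot 10^{-5}$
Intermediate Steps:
$x = -9$ ($x = 6 - 15 = -9$)
$Z = \frac{5203}{1388}$ ($Z = 5203 \cdot \frac{1}{1388} = \frac{5203}{1388} \approx 3.7486$)
$J{\left(n \right)} = - \frac{9}{n}$
$\frac{1}{J{\left(5 \right)} Z - 99978} = \frac{1}{- \frac{9}{5} \cdot \frac{5203}{1388} - 99978} = \frac{1}{\left(-9\right) \frac{1}{5} \cdot \frac{5203}{1388} - 99978} = \frac{1}{\left(- \frac{9}{5}\right) \frac{5203}{1388} - 99978} = \frac{1}{- \frac{46827}{6940} - 99978} = \frac{1}{- \frac{693894147}{6940}} = - \frac{6940}{693894147}$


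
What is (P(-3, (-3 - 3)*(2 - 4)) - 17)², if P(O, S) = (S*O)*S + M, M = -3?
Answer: 204304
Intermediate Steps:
P(O, S) = -3 + O*S² (P(O, S) = (S*O)*S - 3 = (O*S)*S - 3 = O*S² - 3 = -3 + O*S²)
(P(-3, (-3 - 3)*(2 - 4)) - 17)² = ((-3 - 3*(-3 - 3)²*(2 - 4)²) - 17)² = ((-3 - 3*(-6*(-2))²) - 17)² = ((-3 - 3*12²) - 17)² = ((-3 - 3*144) - 17)² = ((-3 - 432) - 17)² = (-435 - 17)² = (-452)² = 204304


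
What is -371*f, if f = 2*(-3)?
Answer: 2226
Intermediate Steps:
f = -6
-371*f = -371*(-6) = 2226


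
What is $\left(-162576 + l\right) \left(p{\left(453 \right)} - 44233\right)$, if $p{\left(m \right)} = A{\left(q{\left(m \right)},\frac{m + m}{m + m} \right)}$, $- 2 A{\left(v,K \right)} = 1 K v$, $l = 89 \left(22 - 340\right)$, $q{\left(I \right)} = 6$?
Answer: $8443679208$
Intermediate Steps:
$l = -28302$ ($l = 89 \left(-318\right) = -28302$)
$A{\left(v,K \right)} = - \frac{K v}{2}$ ($A{\left(v,K \right)} = - \frac{1 K v}{2} = - \frac{K v}{2}$)
$p{\left(m \right)} = -3$ ($p{\left(m \right)} = \left(- \frac{1}{2}\right) \frac{m + m}{m + m} 6 = \left(- \frac{1}{2}\right) \frac{2 m}{2 m} 6 = \left(- \frac{1}{2}\right) 2 m \frac{1}{2 m} 6 = \left(- \frac{1}{2}\right) 1 \cdot 6 = -3$)
$\left(-162576 + l\right) \left(p{\left(453 \right)} - 44233\right) = \left(-162576 - 28302\right) \left(-3 - 44233\right) = \left(-190878\right) \left(-44236\right) = 8443679208$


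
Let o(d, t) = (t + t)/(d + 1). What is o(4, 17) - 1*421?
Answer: -2071/5 ≈ -414.20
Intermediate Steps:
o(d, t) = 2*t/(1 + d) (o(d, t) = (2*t)/(1 + d) = 2*t/(1 + d))
o(4, 17) - 1*421 = 2*17/(1 + 4) - 1*421 = 2*17/5 - 421 = 2*17*(1/5) - 421 = 34/5 - 421 = -2071/5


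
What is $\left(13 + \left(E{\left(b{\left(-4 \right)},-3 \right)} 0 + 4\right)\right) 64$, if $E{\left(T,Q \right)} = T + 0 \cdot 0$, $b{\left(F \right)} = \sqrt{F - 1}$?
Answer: $1088$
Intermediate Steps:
$b{\left(F \right)} = \sqrt{-1 + F}$
$E{\left(T,Q \right)} = T$ ($E{\left(T,Q \right)} = T + 0 = T$)
$\left(13 + \left(E{\left(b{\left(-4 \right)},-3 \right)} 0 + 4\right)\right) 64 = \left(13 + \left(\sqrt{-1 - 4} \cdot 0 + 4\right)\right) 64 = \left(13 + \left(\sqrt{-5} \cdot 0 + 4\right)\right) 64 = \left(13 + \left(i \sqrt{5} \cdot 0 + 4\right)\right) 64 = \left(13 + \left(0 + 4\right)\right) 64 = \left(13 + 4\right) 64 = 17 \cdot 64 = 1088$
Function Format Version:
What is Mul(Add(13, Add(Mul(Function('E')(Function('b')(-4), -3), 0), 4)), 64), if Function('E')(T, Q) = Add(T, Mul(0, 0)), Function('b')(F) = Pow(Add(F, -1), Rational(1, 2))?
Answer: 1088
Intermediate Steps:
Function('b')(F) = Pow(Add(-1, F), Rational(1, 2))
Function('E')(T, Q) = T (Function('E')(T, Q) = Add(T, 0) = T)
Mul(Add(13, Add(Mul(Function('E')(Function('b')(-4), -3), 0), 4)), 64) = Mul(Add(13, Add(Mul(Pow(Add(-1, -4), Rational(1, 2)), 0), 4)), 64) = Mul(Add(13, Add(Mul(Pow(-5, Rational(1, 2)), 0), 4)), 64) = Mul(Add(13, Add(Mul(Mul(I, Pow(5, Rational(1, 2))), 0), 4)), 64) = Mul(Add(13, Add(0, 4)), 64) = Mul(Add(13, 4), 64) = Mul(17, 64) = 1088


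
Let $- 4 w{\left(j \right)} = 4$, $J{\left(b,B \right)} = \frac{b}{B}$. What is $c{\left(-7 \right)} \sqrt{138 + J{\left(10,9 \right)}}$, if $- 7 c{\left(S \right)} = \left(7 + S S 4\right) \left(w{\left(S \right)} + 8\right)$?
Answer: $- \frac{406 \sqrt{313}}{3} \approx -2394.3$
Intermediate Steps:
$w{\left(j \right)} = -1$ ($w{\left(j \right)} = \left(- \frac{1}{4}\right) 4 = -1$)
$c{\left(S \right)} = -7 - 4 S^{2}$ ($c{\left(S \right)} = - \frac{\left(7 + S S 4\right) \left(-1 + 8\right)}{7} = - \frac{\left(7 + S^{2} \cdot 4\right) 7}{7} = - \frac{\left(7 + 4 S^{2}\right) 7}{7} = - \frac{49 + 28 S^{2}}{7} = -7 - 4 S^{2}$)
$c{\left(-7 \right)} \sqrt{138 + J{\left(10,9 \right)}} = \left(-7 - 4 \left(-7\right)^{2}\right) \sqrt{138 + \frac{10}{9}} = \left(-7 - 196\right) \sqrt{138 + 10 \cdot \frac{1}{9}} = \left(-7 - 196\right) \sqrt{138 + \frac{10}{9}} = - 203 \sqrt{\frac{1252}{9}} = - 203 \frac{2 \sqrt{313}}{3} = - \frac{406 \sqrt{313}}{3}$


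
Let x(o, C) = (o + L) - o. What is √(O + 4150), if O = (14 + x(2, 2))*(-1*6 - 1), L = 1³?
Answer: √4045 ≈ 63.600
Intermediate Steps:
L = 1
x(o, C) = 1 (x(o, C) = (o + 1) - o = (1 + o) - o = 1)
O = -105 (O = (14 + 1)*(-1*6 - 1) = 15*(-6 - 1) = 15*(-7) = -105)
√(O + 4150) = √(-105 + 4150) = √4045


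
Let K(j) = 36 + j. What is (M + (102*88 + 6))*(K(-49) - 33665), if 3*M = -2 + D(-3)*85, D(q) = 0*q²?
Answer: -302473344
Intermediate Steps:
D(q) = 0
M = -⅔ (M = (-2 + 0*85)/3 = (-2 + 0)/3 = (⅓)*(-2) = -⅔ ≈ -0.66667)
(M + (102*88 + 6))*(K(-49) - 33665) = (-⅔ + (102*88 + 6))*((36 - 49) - 33665) = (-⅔ + (8976 + 6))*(-13 - 33665) = (-⅔ + 8982)*(-33678) = (26944/3)*(-33678) = -302473344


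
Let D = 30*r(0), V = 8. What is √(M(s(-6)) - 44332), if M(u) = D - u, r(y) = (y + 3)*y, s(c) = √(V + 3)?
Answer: √(-44332 - √11) ≈ 210.56*I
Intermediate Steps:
s(c) = √11 (s(c) = √(8 + 3) = √11)
r(y) = y*(3 + y) (r(y) = (3 + y)*y = y*(3 + y))
D = 0 (D = 30*(0*(3 + 0)) = 30*(0*3) = 30*0 = 0)
M(u) = -u (M(u) = 0 - u = -u)
√(M(s(-6)) - 44332) = √(-√11 - 44332) = √(-44332 - √11)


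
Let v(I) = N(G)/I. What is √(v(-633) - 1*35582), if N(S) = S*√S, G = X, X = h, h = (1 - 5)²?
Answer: I*√14257356510/633 ≈ 188.63*I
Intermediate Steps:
h = 16 (h = (-4)² = 16)
X = 16
G = 16
N(S) = S^(3/2)
v(I) = 64/I (v(I) = 16^(3/2)/I = 64/I)
√(v(-633) - 1*35582) = √(64/(-633) - 1*35582) = √(64*(-1/633) - 35582) = √(-64/633 - 35582) = √(-22523470/633) = I*√14257356510/633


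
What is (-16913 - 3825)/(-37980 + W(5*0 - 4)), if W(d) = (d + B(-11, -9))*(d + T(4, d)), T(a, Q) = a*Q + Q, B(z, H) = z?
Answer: 10369/18810 ≈ 0.55125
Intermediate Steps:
T(a, Q) = Q + Q*a (T(a, Q) = Q*a + Q = Q + Q*a)
W(d) = 6*d*(-11 + d) (W(d) = (d - 11)*(d + d*(1 + 4)) = (-11 + d)*(d + d*5) = (-11 + d)*(d + 5*d) = (-11 + d)*(6*d) = 6*d*(-11 + d))
(-16913 - 3825)/(-37980 + W(5*0 - 4)) = (-16913 - 3825)/(-37980 + 6*(5*0 - 4)*(-11 + (5*0 - 4))) = -20738/(-37980 + 6*(0 - 4)*(-11 + (0 - 4))) = -20738/(-37980 + 6*(-4)*(-11 - 4)) = -20738/(-37980 + 6*(-4)*(-15)) = -20738/(-37980 + 360) = -20738/(-37620) = -20738*(-1/37620) = 10369/18810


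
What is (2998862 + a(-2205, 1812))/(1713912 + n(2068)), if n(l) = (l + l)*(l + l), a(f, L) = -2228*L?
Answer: -519137/9410204 ≈ -0.055167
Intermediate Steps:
n(l) = 4*l**2 (n(l) = (2*l)*(2*l) = 4*l**2)
(2998862 + a(-2205, 1812))/(1713912 + n(2068)) = (2998862 - 2228*1812)/(1713912 + 4*2068**2) = (2998862 - 4037136)/(1713912 + 4*4276624) = -1038274/(1713912 + 17106496) = -1038274/18820408 = -1038274*1/18820408 = -519137/9410204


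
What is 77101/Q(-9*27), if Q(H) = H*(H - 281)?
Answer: 77101/127332 ≈ 0.60551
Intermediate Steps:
Q(H) = H*(-281 + H)
77101/Q(-9*27) = 77101/(((-9*27)*(-281 - 9*27))) = 77101/((-243*(-281 - 243))) = 77101/((-243*(-524))) = 77101/127332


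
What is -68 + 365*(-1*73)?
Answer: -26713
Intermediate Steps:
-68 + 365*(-1*73) = -68 + 365*(-73) = -68 - 26645 = -26713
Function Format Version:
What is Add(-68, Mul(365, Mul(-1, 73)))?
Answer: -26713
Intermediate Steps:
Add(-68, Mul(365, Mul(-1, 73))) = Add(-68, Mul(365, -73)) = Add(-68, -26645) = -26713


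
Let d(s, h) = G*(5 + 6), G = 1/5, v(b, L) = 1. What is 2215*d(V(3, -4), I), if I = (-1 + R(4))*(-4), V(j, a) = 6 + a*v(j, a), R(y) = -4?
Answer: 4873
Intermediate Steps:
V(j, a) = 6 + a (V(j, a) = 6 + a*1 = 6 + a)
G = ⅕ ≈ 0.20000
I = 20 (I = (-1 - 4)*(-4) = -5*(-4) = 20)
d(s, h) = 11/5 (d(s, h) = (5 + 6)/5 = (⅕)*11 = 11/5)
2215*d(V(3, -4), I) = 2215*(11/5) = 4873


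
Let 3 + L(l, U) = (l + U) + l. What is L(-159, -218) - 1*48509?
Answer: -49048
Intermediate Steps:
L(l, U) = -3 + U + 2*l (L(l, U) = -3 + ((l + U) + l) = -3 + ((U + l) + l) = -3 + (U + 2*l) = -3 + U + 2*l)
L(-159, -218) - 1*48509 = (-3 - 218 + 2*(-159)) - 1*48509 = (-3 - 218 - 318) - 48509 = -539 - 48509 = -49048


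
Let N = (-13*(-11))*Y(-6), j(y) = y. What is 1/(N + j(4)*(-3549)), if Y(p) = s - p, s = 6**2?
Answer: -1/8190 ≈ -0.00012210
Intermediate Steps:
s = 36
Y(p) = 36 - p
N = 6006 (N = (-13*(-11))*(36 - 1*(-6)) = 143*(36 + 6) = 143*42 = 6006)
1/(N + j(4)*(-3549)) = 1/(6006 + 4*(-3549)) = 1/(6006 - 14196) = 1/(-8190) = -1/8190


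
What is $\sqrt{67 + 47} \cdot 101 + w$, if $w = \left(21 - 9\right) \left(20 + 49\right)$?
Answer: $828 + 101 \sqrt{114} \approx 1906.4$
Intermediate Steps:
$w = 828$ ($w = 12 \cdot 69 = 828$)
$\sqrt{67 + 47} \cdot 101 + w = \sqrt{67 + 47} \cdot 101 + 828 = \sqrt{114} \cdot 101 + 828 = 101 \sqrt{114} + 828 = 828 + 101 \sqrt{114}$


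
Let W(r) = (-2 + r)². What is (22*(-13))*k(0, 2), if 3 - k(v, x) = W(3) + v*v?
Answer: -572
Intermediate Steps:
k(v, x) = 2 - v² (k(v, x) = 3 - ((-2 + 3)² + v*v) = 3 - (1² + v²) = 3 - (1 + v²) = 3 + (-1 - v²) = 2 - v²)
(22*(-13))*k(0, 2) = (22*(-13))*(2 - 1*0²) = -286*(2 - 1*0) = -286*(2 + 0) = -286*2 = -572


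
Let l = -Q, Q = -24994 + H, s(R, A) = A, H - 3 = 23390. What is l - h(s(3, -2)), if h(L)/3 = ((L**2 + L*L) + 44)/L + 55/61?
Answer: 102254/61 ≈ 1676.3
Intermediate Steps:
H = 23393 (H = 3 + 23390 = 23393)
Q = -1601 (Q = -24994 + 23393 = -1601)
h(L) = 165/61 + 3*(44 + 2*L**2)/L (h(L) = 3*(((L**2 + L*L) + 44)/L + 55/61) = 3*(((L**2 + L**2) + 44)/L + 55*(1/61)) = 3*((2*L**2 + 44)/L + 55/61) = 3*((44 + 2*L**2)/L + 55/61) = 3*(55/61 + (44 + 2*L**2)/L) = 165/61 + 3*(44 + 2*L**2)/L)
l = 1601 (l = -1*(-1601) = 1601)
l - h(s(3, -2)) = 1601 - (165/61 + 6*(-2) + 132/(-2)) = 1601 - (165/61 - 12 + 132*(-1/2)) = 1601 - (165/61 - 12 - 66) = 1601 - 1*(-4593/61) = 1601 + 4593/61 = 102254/61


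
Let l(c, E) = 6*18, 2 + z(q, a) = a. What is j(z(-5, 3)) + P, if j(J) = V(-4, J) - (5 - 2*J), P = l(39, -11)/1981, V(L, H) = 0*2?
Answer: -5835/1981 ≈ -2.9455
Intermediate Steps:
z(q, a) = -2 + a
l(c, E) = 108
V(L, H) = 0
P = 108/1981 ≈ 0.054518
j(J) = -5 + 2*J (j(J) = 0 - (5 - 2*J) = 0 + (-5 + 2*J) = -5 + 2*J)
j(z(-5, 3)) + P = (-5 + 2*(-2 + 3)) + 108/1981 = (-5 + 2*1) + 108/1981 = (-5 + 2) + 108/1981 = -3 + 108/1981 = -5835/1981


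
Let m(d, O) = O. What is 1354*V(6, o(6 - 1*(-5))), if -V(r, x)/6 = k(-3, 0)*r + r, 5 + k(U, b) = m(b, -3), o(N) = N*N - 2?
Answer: 341208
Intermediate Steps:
o(N) = -2 + N² (o(N) = N² - 2 = -2 + N²)
k(U, b) = -8 (k(U, b) = -5 - 3 = -8)
V(r, x) = 42*r (V(r, x) = -6*(-8*r + r) = -(-42)*r = 42*r)
1354*V(6, o(6 - 1*(-5))) = 1354*(42*6) = 1354*252 = 341208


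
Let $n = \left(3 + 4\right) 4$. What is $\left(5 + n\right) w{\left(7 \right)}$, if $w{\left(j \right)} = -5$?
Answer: $-165$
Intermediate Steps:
$n = 28$ ($n = 7 \cdot 4 = 28$)
$\left(5 + n\right) w{\left(7 \right)} = \left(5 + 28\right) \left(-5\right) = 33 \left(-5\right) = -165$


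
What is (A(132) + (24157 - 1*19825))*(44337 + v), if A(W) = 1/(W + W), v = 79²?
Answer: 2629249051/12 ≈ 2.1910e+8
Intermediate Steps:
v = 6241
A(W) = 1/(2*W)
(A(132) + (24157 - 1*19825))*(44337 + v) = ((½)/132 + (24157 - 1*19825))*(44337 + 6241) = ((½)*(1/132) + (24157 - 19825))*50578 = (1/264 + 4332)*50578 = (1143649/264)*50578 = 2629249051/12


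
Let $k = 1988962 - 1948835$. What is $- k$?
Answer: $-40127$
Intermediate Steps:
$k = 40127$ ($k = 1988962 - 1948835 = 40127$)
$- k = \left(-1\right) 40127 = -40127$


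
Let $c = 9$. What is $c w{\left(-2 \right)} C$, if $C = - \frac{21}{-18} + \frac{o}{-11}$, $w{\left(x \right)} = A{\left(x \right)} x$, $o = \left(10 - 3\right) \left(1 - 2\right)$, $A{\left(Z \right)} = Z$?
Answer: $\frac{714}{11} \approx 64.909$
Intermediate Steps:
$o = -7$ ($o = 7 \left(-1\right) = -7$)
$w{\left(x \right)} = x^{2}$ ($w{\left(x \right)} = x x = x^{2}$)
$C = \frac{119}{66}$ ($C = - \frac{21}{-18} - \frac{7}{-11} = \left(-21\right) \left(- \frac{1}{18}\right) - - \frac{7}{11} = \frac{7}{6} + \frac{7}{11} = \frac{119}{66} \approx 1.803$)
$c w{\left(-2 \right)} C = 9 \left(-2\right)^{2} \cdot \frac{119}{66} = 9 \cdot 4 \cdot \frac{119}{66} = 36 \cdot \frac{119}{66} = \frac{714}{11}$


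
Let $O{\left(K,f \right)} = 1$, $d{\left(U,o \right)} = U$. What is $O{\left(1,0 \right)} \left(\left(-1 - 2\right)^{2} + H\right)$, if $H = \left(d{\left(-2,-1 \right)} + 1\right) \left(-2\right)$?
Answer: $11$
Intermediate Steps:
$H = 2$ ($H = \left(-2 + 1\right) \left(-2\right) = \left(-1\right) \left(-2\right) = 2$)
$O{\left(1,0 \right)} \left(\left(-1 - 2\right)^{2} + H\right) = 1 \left(\left(-1 - 2\right)^{2} + 2\right) = 1 \left(\left(-3\right)^{2} + 2\right) = 1 \left(9 + 2\right) = 1 \cdot 11 = 11$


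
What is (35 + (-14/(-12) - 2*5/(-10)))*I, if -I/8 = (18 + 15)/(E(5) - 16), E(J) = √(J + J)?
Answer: 78496/123 + 4906*√10/123 ≈ 764.31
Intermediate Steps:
E(J) = √2*√J (E(J) = √(2*J) = √2*√J)
I = -264/(-16 + √10) (I = -8*(18 + 15)/(√2*√5 - 16) = -264/(√10 - 16) = -264/(-16 + √10) ≈ 20.564)
(35 + (-14/(-12) - 2*5/(-10)))*I = (35 + (-14/(-12) - 2*5/(-10)))*(704/41 + 44*√10/41) = (35 + (-14*(-1/12) - 10*(-⅒)))*(704/41 + 44*√10/41) = (35 + (7/6 + 1))*(704/41 + 44*√10/41) = (35 + 13/6)*(704/41 + 44*√10/41) = 223*(704/41 + 44*√10/41)/6 = 78496/123 + 4906*√10/123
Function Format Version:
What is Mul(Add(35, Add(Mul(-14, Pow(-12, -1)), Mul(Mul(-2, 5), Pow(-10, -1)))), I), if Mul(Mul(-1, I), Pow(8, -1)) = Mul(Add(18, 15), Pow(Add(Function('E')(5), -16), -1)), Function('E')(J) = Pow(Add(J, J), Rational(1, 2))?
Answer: Add(Rational(78496, 123), Mul(Rational(4906, 123), Pow(10, Rational(1, 2)))) ≈ 764.31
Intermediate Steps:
Function('E')(J) = Mul(Pow(2, Rational(1, 2)), Pow(J, Rational(1, 2))) (Function('E')(J) = Pow(Mul(2, J), Rational(1, 2)) = Mul(Pow(2, Rational(1, 2)), Pow(J, Rational(1, 2))))
I = Mul(-264, Pow(Add(-16, Pow(10, Rational(1, 2))), -1)) (I = Mul(-8, Mul(Add(18, 15), Pow(Add(Mul(Pow(2, Rational(1, 2)), Pow(5, Rational(1, 2))), -16), -1))) = Mul(-8, Mul(33, Pow(Add(Pow(10, Rational(1, 2)), -16), -1))) = Mul(-8, Mul(33, Pow(Add(-16, Pow(10, Rational(1, 2))), -1))) = Mul(-264, Pow(Add(-16, Pow(10, Rational(1, 2))), -1)) ≈ 20.564)
Mul(Add(35, Add(Mul(-14, Pow(-12, -1)), Mul(Mul(-2, 5), Pow(-10, -1)))), I) = Mul(Add(35, Add(Mul(-14, Pow(-12, -1)), Mul(Mul(-2, 5), Pow(-10, -1)))), Add(Rational(704, 41), Mul(Rational(44, 41), Pow(10, Rational(1, 2))))) = Mul(Add(35, Add(Mul(-14, Rational(-1, 12)), Mul(-10, Rational(-1, 10)))), Add(Rational(704, 41), Mul(Rational(44, 41), Pow(10, Rational(1, 2))))) = Mul(Add(35, Add(Rational(7, 6), 1)), Add(Rational(704, 41), Mul(Rational(44, 41), Pow(10, Rational(1, 2))))) = Mul(Add(35, Rational(13, 6)), Add(Rational(704, 41), Mul(Rational(44, 41), Pow(10, Rational(1, 2))))) = Mul(Rational(223, 6), Add(Rational(704, 41), Mul(Rational(44, 41), Pow(10, Rational(1, 2))))) = Add(Rational(78496, 123), Mul(Rational(4906, 123), Pow(10, Rational(1, 2))))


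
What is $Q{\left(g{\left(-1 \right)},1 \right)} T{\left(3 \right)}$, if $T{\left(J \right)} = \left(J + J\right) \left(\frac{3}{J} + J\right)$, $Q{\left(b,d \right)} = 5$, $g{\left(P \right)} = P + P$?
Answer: $120$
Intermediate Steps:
$g{\left(P \right)} = 2 P$
$T{\left(J \right)} = 2 J \left(J + \frac{3}{J}\right)$
$Q{\left(g{\left(-1 \right)},1 \right)} T{\left(3 \right)} = 5 \left(6 + 2 \cdot 3^{2}\right) = 5 \left(6 + 2 \cdot 9\right) = 5 \left(6 + 18\right) = 5 \cdot 24 = 120$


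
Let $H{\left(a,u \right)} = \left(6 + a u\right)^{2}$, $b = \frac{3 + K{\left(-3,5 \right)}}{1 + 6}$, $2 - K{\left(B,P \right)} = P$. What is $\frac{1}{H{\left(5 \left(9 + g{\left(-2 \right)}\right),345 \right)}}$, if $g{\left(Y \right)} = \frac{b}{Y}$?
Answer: $\frac{1}{241211961} \approx 4.1457 \cdot 10^{-9}$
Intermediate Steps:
$K{\left(B,P \right)} = 2 - P$
$b = 0$ ($b = \frac{3 + \left(2 - 5\right)}{1 + 6} = \frac{3 + \left(2 - 5\right)}{7} = \left(3 - 3\right) \frac{1}{7} = 0 \cdot \frac{1}{7} = 0$)
$g{\left(Y \right)} = 0$ ($g{\left(Y \right)} = \frac{0}{Y} = 0$)
$\frac{1}{H{\left(5 \left(9 + g{\left(-2 \right)}\right),345 \right)}} = \frac{1}{\left(6 + 5 \left(9 + 0\right) 345\right)^{2}} = \frac{1}{\left(6 + 5 \cdot 9 \cdot 345\right)^{2}} = \frac{1}{\left(6 + 45 \cdot 345\right)^{2}} = \frac{1}{\left(6 + 15525\right)^{2}} = \frac{1}{15531^{2}} = \frac{1}{241211961}$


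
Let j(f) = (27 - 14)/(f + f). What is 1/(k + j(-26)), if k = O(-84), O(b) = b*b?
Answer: 4/28223 ≈ 0.00014173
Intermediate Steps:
O(b) = b²
j(f) = 13/(2*f) (j(f) = 13/((2*f)) = 13*(1/(2*f)) = 13/(2*f))
k = 7056 (k = (-84)² = 7056)
1/(k + j(-26)) = 1/(7056 + (13/2)/(-26)) = 1/(7056 + (13/2)*(-1/26)) = 1/(7056 - ¼) = 1/(28223/4) = 4/28223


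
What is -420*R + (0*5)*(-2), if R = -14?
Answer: 5880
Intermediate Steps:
-420*R + (0*5)*(-2) = -420*(-14) + (0*5)*(-2) = 5880 + 0*(-2) = 5880 + 0 = 5880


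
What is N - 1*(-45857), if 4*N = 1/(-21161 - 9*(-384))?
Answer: 3247592739/70820 ≈ 45857.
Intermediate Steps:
N = -1/70820 (N = 1/(4*(-21161 - 9*(-384))) = 1/(4*(-21161 + 3456)) = (¼)/(-17705) = (¼)*(-1/17705) = -1/70820 ≈ -1.4120e-5)
N - 1*(-45857) = -1/70820 - 1*(-45857) = -1/70820 + 45857 = 3247592739/70820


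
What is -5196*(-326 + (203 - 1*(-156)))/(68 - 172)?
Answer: 42867/26 ≈ 1648.7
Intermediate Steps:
-5196*(-326 + (203 - 1*(-156)))/(68 - 172) = -5196*(-326 + (203 + 156))/(-104) = -5196*(-326 + 359)*(-1)/104 = -171468*(-1)/104 = -5196*(-33/104) = 42867/26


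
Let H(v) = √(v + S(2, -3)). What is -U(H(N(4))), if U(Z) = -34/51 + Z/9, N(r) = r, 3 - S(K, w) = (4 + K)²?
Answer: ⅔ - I*√29/9 ≈ 0.66667 - 0.59835*I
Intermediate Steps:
S(K, w) = 3 - (4 + K)²
H(v) = √(-33 + v) (H(v) = √(v + (3 - (4 + 2)²)) = √(v + (3 - 1*6²)) = √(v + (3 - 1*36)) = √(v + (3 - 36)) = √(v - 33) = √(-33 + v))
U(Z) = -⅔ + Z/9 (U(Z) = -34*1/51 + Z*(⅑) = -⅔ + Z/9)
-U(H(N(4))) = -(-⅔ + √(-33 + 4)/9) = -(-⅔ + √(-29)/9) = -(-⅔ + (I*√29)/9) = -(-⅔ + I*√29/9) = ⅔ - I*√29/9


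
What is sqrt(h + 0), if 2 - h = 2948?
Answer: I*sqrt(2946) ≈ 54.277*I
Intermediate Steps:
h = -2946 (h = 2 - 1*2948 = 2 - 2948 = -2946)
sqrt(h + 0) = sqrt(-2946 + 0) = sqrt(-2946) = I*sqrt(2946)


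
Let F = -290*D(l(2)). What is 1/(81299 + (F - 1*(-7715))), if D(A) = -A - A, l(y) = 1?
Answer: 1/89594 ≈ 1.1161e-5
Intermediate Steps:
D(A) = -2*A
F = 580 (F = -(-580) = -290*(-2) = 580)
1/(81299 + (F - 1*(-7715))) = 1/(81299 + (580 - 1*(-7715))) = 1/(81299 + (580 + 7715)) = 1/(81299 + 8295) = 1/89594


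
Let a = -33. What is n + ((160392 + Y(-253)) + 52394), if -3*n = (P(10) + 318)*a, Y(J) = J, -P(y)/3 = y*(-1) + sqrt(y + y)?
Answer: 216361 - 66*sqrt(5) ≈ 2.1621e+5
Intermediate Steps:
P(y) = 3*y - 3*sqrt(2)*sqrt(y) (P(y) = -3*(y*(-1) + sqrt(y + y)) = -3*(-y + sqrt(2*y)) = -3*(-y + sqrt(2)*sqrt(y)) = 3*y - 3*sqrt(2)*sqrt(y))
n = 3828 - 66*sqrt(5) (n = -((3*10 - 3*sqrt(2)*sqrt(10)) + 318)*(-33)/3 = -((30 - 6*sqrt(5)) + 318)*(-33)/3 = -(348 - 6*sqrt(5))*(-33)/3 = -(-11484 + 198*sqrt(5))/3 = 3828 - 66*sqrt(5) ≈ 3680.4)
n + ((160392 + Y(-253)) + 52394) = (3828 - 66*sqrt(5)) + ((160392 - 253) + 52394) = (3828 - 66*sqrt(5)) + (160139 + 52394) = (3828 - 66*sqrt(5)) + 212533 = 216361 - 66*sqrt(5)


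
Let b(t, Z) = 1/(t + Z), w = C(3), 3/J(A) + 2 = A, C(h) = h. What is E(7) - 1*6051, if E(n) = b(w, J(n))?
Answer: -108913/18 ≈ -6050.7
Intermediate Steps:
J(A) = 3/(-2 + A)
w = 3
b(t, Z) = 1/(Z + t)
E(n) = 1/(3 + 3/(-2 + n)) (E(n) = 1/(3/(-2 + n) + 3) = 1/(3 + 3/(-2 + n)))
E(7) - 1*6051 = (-2 + 7)/(3*(-1 + 7)) - 1*6051 = (1/3)*5/6 - 6051 = (1/3)*(1/6)*5 - 6051 = 5/18 - 6051 = -108913/18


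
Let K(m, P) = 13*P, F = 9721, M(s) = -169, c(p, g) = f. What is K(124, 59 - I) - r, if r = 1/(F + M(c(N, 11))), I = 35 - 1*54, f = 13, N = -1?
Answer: 9685727/9552 ≈ 1014.0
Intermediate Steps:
c(p, g) = 13
I = -19 (I = 35 - 54 = -19)
r = 1/9552 (r = 1/(9721 - 169) = 1/9552 ≈ 0.00010469)
K(124, 59 - I) - r = 13*(59 - 1*(-19)) - 1*1/9552 = 13*(59 + 19) - 1/9552 = 13*78 - 1/9552 = 1014 - 1/9552 = 9685727/9552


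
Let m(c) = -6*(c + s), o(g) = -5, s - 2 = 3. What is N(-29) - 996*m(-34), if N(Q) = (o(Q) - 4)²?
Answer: -173223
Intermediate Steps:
s = 5 (s = 2 + 3 = 5)
m(c) = -30 - 6*c (m(c) = -6*(c + 5) = -6*(5 + c) = -30 - 6*c)
N(Q) = 81 (N(Q) = (-5 - 4)² = (-9)² = 81)
N(-29) - 996*m(-34) = 81 - 996*(-30 - 6*(-34)) = 81 - 996*(-30 + 204) = 81 - 996*174 = 81 - 173304 = -173223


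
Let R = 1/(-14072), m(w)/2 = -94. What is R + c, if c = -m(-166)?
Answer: 2645535/14072 ≈ 188.00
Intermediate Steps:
m(w) = -188 (m(w) = 2*(-94) = -188)
R = -1/14072 ≈ -7.1063e-5
c = 188 (c = -1*(-188) = 188)
R + c = -1/14072 + 188 = 2645535/14072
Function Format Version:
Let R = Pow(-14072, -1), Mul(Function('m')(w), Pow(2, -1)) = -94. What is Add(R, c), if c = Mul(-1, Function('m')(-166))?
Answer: Rational(2645535, 14072) ≈ 188.00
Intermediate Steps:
Function('m')(w) = -188 (Function('m')(w) = Mul(2, -94) = -188)
R = Rational(-1, 14072) ≈ -7.1063e-5
c = 188 (c = Mul(-1, -188) = 188)
Add(R, c) = Add(Rational(-1, 14072), 188) = Rational(2645535, 14072)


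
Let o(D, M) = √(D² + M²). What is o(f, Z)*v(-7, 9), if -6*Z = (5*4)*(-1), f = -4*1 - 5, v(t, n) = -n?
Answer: -3*√829 ≈ -86.377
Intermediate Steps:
f = -9 (f = -4 - 5 = -9)
Z = 10/3 (Z = -5*4*(-1)/6 = -10*(-1)/3 = -⅙*(-20) = 10/3 ≈ 3.3333)
o(f, Z)*v(-7, 9) = √((-9)² + (10/3)²)*(-1*9) = √(81 + 100/9)*(-9) = √(829/9)*(-9) = (√829/3)*(-9) = -3*√829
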